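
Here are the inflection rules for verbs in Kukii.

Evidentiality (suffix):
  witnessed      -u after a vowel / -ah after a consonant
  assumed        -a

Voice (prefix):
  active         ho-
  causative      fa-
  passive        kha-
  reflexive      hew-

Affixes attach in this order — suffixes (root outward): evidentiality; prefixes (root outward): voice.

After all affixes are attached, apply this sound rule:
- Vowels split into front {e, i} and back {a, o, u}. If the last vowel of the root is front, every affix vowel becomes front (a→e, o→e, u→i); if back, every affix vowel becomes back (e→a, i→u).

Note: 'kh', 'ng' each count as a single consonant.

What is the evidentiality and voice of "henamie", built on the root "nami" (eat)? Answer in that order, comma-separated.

Segment: ho-nami-a.
evidentiality: -a → assumed.
voice: ho- → active.

assumed, active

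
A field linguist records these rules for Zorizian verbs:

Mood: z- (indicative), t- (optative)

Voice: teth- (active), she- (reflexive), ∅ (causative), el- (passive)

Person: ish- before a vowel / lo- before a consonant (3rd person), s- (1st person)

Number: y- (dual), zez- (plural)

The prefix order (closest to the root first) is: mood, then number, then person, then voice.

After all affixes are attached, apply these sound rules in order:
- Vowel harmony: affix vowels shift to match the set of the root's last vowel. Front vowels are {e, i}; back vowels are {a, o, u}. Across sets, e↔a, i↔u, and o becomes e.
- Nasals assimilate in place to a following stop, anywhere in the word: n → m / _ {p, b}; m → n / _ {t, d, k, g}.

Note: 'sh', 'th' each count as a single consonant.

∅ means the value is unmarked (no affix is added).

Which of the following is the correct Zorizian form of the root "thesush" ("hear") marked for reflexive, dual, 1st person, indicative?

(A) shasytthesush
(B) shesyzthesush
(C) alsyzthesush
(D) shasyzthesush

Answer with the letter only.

Attach mood indicative z- → zthesush.
Attach number dual y- → yzthesush.
Attach person 1st person s- → syzthesush.
Attach voice reflexive she- → shesyzthesush.
Apply vowel harmony: shesyzthesush → shasyzthesush.
Nasal assimilation: no change.
So the correct form is shasyzthesush, option (D).
(C) alsyzthesush is wrong: it uses passive instead of reflexive for voice.
(B) shesyzthesush is wrong: it fails to apply the sound rule(s).
(A) shasytthesush is wrong: it uses optative instead of indicative for mood.

D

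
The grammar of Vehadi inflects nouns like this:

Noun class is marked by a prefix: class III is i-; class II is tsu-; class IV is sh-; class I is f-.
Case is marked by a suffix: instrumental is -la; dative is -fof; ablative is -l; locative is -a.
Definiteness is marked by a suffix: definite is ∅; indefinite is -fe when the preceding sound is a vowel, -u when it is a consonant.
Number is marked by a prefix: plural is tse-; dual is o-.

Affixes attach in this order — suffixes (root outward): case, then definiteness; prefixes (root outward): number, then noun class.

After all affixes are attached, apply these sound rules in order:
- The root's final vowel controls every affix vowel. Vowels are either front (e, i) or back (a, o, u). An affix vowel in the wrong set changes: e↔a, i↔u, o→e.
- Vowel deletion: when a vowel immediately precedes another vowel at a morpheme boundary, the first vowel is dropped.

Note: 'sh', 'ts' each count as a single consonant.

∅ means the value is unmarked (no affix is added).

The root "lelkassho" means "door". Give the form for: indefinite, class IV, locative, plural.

shtsalelkasshafa

Attach case locative -a → lelkasshoa.
Attach number plural tse- → tselelkasshoa.
Attach definiteness indefinite -fe (after vowel 'a') → tselelkasshoafe.
Attach noun class class IV sh- → shtselelkasshoafe.
Apply vowel harmony: shtselelkasshoafe → shtsalelkasshoafa.
Apply vowel deletion: shtsalelkasshoafa → shtsalelkasshafa.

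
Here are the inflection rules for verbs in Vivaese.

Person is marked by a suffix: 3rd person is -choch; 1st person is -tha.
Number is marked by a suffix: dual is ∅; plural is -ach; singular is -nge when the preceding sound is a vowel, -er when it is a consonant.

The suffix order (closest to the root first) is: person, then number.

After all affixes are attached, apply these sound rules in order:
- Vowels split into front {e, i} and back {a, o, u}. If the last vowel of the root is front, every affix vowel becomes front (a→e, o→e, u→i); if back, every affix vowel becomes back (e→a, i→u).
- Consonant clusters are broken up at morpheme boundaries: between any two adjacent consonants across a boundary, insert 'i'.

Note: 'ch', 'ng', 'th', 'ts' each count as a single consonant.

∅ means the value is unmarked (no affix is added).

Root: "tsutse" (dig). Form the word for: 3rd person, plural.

Attach person 3rd person -choch → tsutsechoch.
Attach number plural -ach → tsutsechochach.
Apply vowel harmony: tsutsechochach → tsutsechechech.
Epenthesis: no change.

tsutsechechech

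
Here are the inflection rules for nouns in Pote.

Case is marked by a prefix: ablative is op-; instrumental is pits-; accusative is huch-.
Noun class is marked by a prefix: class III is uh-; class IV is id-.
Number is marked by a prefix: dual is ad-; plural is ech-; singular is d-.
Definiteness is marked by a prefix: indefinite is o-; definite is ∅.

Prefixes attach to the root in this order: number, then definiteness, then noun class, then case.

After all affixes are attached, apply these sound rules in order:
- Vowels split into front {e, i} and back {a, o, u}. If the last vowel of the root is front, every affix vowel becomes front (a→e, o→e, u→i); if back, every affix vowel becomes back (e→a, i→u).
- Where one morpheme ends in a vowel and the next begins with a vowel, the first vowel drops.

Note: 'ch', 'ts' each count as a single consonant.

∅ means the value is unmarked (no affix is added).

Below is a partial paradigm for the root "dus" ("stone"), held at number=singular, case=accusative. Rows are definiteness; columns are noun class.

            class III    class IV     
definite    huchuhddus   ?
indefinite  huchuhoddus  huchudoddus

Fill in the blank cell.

huchudddus

Attach number singular d- → ddus.
definiteness = definite: zero marking, form stays ddus.
Attach noun class class IV id- → idddus.
Attach case accusative huch- → huchidddus.
Apply vowel harmony: huchidddus → huchudddus.
Vowel deletion: no change.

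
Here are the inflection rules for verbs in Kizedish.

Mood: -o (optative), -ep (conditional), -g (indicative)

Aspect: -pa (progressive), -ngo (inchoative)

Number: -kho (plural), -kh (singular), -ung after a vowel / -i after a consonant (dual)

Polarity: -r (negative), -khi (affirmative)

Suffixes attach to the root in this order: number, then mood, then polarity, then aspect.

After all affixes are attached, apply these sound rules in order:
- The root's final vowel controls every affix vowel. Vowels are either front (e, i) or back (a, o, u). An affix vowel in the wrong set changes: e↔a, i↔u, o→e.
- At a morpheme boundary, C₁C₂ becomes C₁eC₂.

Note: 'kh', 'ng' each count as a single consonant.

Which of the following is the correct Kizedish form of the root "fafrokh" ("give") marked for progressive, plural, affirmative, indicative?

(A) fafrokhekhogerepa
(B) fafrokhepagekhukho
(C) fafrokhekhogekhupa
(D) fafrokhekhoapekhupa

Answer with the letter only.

C

Attach number plural -kho → fafrokhkho.
Attach mood indicative -g → fafrokhkhog.
Attach polarity affirmative -khi → fafrokhkhogkhi.
Attach aspect progressive -pa → fafrokhkhogkhipa.
Apply vowel harmony: fafrokhkhogkhipa → fafrokhkhogkhupa.
Apply epenthesis: fafrokhkhogkhupa → fafrokhekhogekhupa.
So the correct form is fafrokhekhogekhupa, option (C).
(A) fafrokhekhogerepa is wrong: it uses negative instead of affirmative for polarity.
(D) fafrokhekhoapekhupa is wrong: it uses conditional instead of indicative for mood.
(B) fafrokhepagekhukho is wrong: it has the affixes in the wrong order.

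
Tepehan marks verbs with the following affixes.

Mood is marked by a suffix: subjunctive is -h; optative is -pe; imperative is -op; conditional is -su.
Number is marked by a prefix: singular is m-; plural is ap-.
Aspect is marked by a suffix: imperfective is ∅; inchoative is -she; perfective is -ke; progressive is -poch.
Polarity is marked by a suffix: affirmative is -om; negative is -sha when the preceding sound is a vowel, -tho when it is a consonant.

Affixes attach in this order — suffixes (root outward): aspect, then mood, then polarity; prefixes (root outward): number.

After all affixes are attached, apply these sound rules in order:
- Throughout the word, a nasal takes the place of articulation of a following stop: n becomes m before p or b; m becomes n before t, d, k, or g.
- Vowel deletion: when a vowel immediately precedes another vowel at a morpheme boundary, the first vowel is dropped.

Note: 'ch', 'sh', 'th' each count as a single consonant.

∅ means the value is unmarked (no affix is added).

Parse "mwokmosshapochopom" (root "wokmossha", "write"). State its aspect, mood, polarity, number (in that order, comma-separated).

Segment: m-wokmossha-poch-op-om.
aspect: -poch → progressive.
mood: -op → imperative.
polarity: -om → affirmative.
number: m- → singular.

progressive, imperative, affirmative, singular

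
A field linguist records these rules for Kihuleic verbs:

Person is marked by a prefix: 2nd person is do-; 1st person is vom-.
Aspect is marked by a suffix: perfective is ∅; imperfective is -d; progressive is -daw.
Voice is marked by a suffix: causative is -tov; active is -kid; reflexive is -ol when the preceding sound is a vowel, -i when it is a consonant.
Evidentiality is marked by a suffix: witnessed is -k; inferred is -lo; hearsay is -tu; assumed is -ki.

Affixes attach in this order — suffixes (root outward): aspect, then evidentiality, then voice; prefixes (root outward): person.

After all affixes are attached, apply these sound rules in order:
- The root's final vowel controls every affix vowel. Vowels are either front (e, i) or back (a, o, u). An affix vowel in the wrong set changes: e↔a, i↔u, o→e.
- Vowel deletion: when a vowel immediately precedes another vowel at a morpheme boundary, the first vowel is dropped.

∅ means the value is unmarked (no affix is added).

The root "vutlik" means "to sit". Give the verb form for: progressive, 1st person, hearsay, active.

vemvutlikdewtikid

Attach person 1st person vom- → vomvutlik.
Attach aspect progressive -daw → vomvutlikdaw.
Attach evidentiality hearsay -tu → vomvutlikdawtu.
Attach voice active -kid → vomvutlikdawtukid.
Apply vowel harmony: vomvutlikdawtukid → vemvutlikdewtikid.
Vowel deletion: no change.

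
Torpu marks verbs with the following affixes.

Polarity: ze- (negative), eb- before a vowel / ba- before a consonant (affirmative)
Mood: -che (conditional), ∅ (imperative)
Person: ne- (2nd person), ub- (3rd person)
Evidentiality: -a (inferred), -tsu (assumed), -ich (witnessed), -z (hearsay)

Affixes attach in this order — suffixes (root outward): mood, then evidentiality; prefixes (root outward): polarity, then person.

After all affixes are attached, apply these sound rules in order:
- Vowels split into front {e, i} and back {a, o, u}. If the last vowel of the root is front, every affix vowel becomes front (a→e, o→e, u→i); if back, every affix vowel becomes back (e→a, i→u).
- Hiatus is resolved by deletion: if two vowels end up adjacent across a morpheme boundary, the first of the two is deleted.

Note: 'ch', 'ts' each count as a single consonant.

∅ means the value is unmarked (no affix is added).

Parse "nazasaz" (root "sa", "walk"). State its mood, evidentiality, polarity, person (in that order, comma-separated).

imperative, hearsay, negative, 2nd person

Segment: ne-ze-sa-z.
mood: ∅ → imperative.
evidentiality: -z → hearsay.
polarity: ze- → negative.
person: ne- → 2nd person.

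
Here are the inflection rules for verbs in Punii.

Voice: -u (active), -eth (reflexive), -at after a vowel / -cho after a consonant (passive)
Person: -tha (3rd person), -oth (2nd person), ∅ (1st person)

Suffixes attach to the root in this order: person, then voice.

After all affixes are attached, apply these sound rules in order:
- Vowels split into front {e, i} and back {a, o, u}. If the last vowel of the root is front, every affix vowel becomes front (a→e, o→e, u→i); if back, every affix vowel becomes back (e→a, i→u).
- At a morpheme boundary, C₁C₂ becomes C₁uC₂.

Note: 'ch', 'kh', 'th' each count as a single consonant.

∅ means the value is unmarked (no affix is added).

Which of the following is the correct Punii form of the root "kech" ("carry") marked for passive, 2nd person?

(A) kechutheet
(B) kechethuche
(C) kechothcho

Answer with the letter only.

Attach person 2nd person -oth → kechoth.
Attach voice passive -cho (after consonant 'th') → kechothcho.
Apply vowel harmony: kechothcho → kechethche.
Apply epenthesis: kechethche → kechethuche.
So the correct form is kechethuche, option (B).
(C) kechothcho is wrong: it fails to apply the sound rule(s).
(A) kechutheet is wrong: it uses 3rd person instead of 2nd person for person.

B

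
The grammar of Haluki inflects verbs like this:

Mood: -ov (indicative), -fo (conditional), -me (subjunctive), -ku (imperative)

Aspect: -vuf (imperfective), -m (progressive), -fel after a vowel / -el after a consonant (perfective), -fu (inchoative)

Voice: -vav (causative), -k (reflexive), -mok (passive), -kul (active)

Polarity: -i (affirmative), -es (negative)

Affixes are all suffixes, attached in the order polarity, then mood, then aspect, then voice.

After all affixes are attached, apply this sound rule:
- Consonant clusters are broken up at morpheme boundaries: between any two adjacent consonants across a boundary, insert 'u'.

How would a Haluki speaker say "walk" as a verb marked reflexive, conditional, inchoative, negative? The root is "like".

likeesufofuk

Attach polarity negative -es → likees.
Attach mood conditional -fo → likeesfo.
Attach aspect inchoative -fu → likeesfofu.
Attach voice reflexive -k → likeesfofuk.
Apply epenthesis: likeesfofuk → likeesufofuk.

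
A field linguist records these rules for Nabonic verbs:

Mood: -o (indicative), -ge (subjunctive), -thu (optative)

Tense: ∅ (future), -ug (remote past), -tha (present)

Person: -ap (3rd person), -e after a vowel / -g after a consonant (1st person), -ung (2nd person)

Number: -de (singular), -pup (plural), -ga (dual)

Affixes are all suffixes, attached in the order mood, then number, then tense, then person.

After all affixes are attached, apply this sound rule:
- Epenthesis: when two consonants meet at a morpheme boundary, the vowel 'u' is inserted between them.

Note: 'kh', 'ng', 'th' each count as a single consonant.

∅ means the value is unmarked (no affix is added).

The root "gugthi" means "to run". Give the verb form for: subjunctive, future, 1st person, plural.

Attach mood subjunctive -ge → gugthige.
Attach number plural -pup → gugthigepup.
tense = future: zero marking, form stays gugthigepup.
Attach person 1st person -g (after consonant 'p') → gugthigepupg.
Apply epenthesis: gugthigepupg → gugthigepupug.

gugthigepupug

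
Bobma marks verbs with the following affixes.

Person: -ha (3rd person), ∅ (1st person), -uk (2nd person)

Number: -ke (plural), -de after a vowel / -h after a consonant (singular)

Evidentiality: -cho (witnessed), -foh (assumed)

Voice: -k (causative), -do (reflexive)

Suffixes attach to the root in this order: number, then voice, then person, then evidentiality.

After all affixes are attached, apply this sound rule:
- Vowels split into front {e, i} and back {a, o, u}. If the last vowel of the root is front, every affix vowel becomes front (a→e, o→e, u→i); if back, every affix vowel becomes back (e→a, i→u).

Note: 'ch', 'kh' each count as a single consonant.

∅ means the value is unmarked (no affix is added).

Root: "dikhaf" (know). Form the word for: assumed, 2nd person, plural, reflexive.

dikhafkadoukfoh

Attach number plural -ke → dikhafke.
Attach voice reflexive -do → dikhafkedo.
Attach person 2nd person -uk → dikhafkedouk.
Attach evidentiality assumed -foh → dikhafkedoukfoh.
Apply vowel harmony: dikhafkedoukfoh → dikhafkadoukfoh.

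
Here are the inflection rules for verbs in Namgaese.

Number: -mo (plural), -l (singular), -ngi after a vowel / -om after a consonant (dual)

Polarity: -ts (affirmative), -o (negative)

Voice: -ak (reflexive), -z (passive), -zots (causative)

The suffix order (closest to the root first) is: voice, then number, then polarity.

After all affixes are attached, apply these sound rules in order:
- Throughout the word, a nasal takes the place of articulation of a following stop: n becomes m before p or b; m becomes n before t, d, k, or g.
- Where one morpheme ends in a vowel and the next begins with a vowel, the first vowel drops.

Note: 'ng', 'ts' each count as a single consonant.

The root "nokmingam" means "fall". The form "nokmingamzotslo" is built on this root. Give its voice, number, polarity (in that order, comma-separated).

causative, singular, negative

Segment: nokmingam-zots-l-o.
voice: -zots → causative.
number: -l → singular.
polarity: -o → negative.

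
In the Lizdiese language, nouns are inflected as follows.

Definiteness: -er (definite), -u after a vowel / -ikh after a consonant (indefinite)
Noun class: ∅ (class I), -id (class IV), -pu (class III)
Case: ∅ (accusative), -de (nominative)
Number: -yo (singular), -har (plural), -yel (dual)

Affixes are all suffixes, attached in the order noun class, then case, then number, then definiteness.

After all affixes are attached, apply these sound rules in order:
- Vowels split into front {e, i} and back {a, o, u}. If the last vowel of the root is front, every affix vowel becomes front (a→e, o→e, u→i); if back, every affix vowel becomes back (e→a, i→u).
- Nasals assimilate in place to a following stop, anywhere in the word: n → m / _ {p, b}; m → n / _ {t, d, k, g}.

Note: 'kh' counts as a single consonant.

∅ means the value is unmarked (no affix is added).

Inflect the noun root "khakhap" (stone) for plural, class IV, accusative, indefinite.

Attach noun class class IV -id → khakhapid.
case = accusative: zero marking, form stays khakhapid.
Attach number plural -har → khakhapidhar.
Attach definiteness indefinite -ikh (after consonant 'r') → khakhapidharikh.
Apply vowel harmony: khakhapidharikh → khakhapudharukh.
Nasal assimilation: no change.

khakhapudharukh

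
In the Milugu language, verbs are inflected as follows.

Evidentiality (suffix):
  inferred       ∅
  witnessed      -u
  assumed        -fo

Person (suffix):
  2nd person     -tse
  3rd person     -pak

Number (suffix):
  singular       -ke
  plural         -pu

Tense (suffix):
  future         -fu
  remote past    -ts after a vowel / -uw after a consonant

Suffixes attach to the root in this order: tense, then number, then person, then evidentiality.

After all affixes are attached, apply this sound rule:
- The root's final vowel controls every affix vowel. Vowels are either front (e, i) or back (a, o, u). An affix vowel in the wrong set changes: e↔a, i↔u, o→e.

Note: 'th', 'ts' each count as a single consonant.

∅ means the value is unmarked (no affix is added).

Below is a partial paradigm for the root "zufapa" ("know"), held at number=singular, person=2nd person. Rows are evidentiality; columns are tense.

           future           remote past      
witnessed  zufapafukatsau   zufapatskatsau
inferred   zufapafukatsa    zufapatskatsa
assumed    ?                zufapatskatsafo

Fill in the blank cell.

zufapafukatsafo

Attach tense future -fu → zufapafu.
Attach number singular -ke → zufapafuke.
Attach person 2nd person -tse → zufapafuketse.
Attach evidentiality assumed -fo → zufapafuketsefo.
Apply vowel harmony: zufapafuketsefo → zufapafukatsafo.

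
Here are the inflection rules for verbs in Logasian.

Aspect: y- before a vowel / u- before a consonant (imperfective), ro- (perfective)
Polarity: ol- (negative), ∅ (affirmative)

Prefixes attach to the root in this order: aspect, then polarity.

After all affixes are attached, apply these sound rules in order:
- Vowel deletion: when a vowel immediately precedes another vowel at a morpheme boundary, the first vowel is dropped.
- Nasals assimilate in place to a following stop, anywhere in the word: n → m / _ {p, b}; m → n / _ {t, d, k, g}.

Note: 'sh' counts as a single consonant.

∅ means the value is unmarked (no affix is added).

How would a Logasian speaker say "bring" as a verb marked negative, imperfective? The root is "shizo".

Attach aspect imperfective u- (before consonant 'sh') → ushizo.
Attach polarity negative ol- → olushizo.
Vowel deletion: no change.
Nasal assimilation: no change.

olushizo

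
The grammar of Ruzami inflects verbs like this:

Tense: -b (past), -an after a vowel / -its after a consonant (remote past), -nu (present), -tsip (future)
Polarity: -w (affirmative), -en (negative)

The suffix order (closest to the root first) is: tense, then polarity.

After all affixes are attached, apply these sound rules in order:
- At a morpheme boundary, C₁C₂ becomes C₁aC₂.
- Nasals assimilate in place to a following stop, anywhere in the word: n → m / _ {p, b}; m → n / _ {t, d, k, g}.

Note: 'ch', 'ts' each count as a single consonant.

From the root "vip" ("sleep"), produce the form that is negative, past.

Attach tense past -b → vipb.
Attach polarity negative -en → vipben.
Apply epenthesis: vipben → vipaben.
Nasal assimilation: no change.

vipaben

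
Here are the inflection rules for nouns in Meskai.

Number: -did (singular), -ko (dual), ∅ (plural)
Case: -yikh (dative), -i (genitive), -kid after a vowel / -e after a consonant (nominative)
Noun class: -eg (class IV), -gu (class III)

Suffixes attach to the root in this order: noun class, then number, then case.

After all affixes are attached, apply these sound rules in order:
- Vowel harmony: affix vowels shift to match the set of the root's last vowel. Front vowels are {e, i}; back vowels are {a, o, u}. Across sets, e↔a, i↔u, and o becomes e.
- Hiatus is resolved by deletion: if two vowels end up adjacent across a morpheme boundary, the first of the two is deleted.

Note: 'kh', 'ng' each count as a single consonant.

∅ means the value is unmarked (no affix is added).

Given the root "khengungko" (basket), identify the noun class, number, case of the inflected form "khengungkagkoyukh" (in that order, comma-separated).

Segment: khengungko-eg-ko-yikh.
noun class: -eg → class IV.
number: -ko → dual.
case: -yikh → dative.

class IV, dual, dative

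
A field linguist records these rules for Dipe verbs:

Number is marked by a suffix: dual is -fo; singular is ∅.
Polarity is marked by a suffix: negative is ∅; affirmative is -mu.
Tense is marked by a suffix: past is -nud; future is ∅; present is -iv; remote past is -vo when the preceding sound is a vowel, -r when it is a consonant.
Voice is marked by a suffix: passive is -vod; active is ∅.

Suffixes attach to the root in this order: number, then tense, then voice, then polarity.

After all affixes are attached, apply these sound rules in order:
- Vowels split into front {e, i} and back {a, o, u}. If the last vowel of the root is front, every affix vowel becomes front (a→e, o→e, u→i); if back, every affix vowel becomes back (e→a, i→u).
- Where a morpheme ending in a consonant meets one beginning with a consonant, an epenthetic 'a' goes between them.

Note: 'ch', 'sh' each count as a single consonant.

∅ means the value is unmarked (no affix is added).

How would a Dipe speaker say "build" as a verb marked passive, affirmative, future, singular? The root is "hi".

hivedami

number = singular: zero marking, form stays hi.
tense = future: zero marking, form stays hi.
Attach voice passive -vod → hivod.
Attach polarity affirmative -mu → hivodmu.
Apply vowel harmony: hivodmu → hivedmi.
Apply epenthesis: hivedmi → hivedami.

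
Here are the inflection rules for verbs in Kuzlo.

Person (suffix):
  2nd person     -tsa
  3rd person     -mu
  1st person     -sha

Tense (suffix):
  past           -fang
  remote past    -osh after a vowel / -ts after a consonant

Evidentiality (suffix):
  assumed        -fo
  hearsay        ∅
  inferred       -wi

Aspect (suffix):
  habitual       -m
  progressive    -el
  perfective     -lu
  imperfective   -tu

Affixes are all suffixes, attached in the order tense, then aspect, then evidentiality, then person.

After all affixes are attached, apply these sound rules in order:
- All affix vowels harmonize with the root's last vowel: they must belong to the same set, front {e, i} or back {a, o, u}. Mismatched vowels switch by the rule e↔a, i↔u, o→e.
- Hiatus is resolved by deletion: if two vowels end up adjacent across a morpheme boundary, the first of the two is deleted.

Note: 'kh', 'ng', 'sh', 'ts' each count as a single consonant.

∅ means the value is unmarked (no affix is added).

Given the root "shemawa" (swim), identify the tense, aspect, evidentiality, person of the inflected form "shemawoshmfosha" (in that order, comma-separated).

Segment: shemawa-osh-m-fo-sha.
tense: -osh/ts → remote past.
aspect: -m → habitual.
evidentiality: -fo → assumed.
person: -sha → 1st person.

remote past, habitual, assumed, 1st person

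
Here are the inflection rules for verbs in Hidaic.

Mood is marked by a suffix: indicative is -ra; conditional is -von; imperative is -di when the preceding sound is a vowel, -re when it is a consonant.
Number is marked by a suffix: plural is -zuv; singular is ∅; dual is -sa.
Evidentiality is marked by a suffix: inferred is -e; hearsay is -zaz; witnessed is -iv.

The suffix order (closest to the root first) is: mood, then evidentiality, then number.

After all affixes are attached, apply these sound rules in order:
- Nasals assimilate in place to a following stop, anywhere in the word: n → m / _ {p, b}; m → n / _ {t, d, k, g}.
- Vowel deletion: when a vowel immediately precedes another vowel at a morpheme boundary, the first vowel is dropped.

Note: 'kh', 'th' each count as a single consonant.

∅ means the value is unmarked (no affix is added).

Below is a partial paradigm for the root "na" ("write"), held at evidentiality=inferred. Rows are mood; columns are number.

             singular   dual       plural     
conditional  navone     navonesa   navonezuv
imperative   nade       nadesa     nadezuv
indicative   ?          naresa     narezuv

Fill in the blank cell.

nare

Attach mood indicative -ra → nara.
Attach evidentiality inferred -e → narae.
number = singular: zero marking, form stays narae.
Nasal assimilation: no change.
Apply vowel deletion: narae → nare.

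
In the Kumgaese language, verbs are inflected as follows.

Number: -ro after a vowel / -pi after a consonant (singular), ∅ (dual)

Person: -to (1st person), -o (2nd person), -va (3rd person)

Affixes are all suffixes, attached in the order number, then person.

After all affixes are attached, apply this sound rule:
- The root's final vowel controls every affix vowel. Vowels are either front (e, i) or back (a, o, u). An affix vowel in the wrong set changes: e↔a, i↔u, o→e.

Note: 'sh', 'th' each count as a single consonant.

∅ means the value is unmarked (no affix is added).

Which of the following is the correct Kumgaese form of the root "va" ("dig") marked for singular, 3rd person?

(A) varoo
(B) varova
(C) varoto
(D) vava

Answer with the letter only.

Attach number singular -ro (after vowel 'a') → varo.
Attach person 3rd person -va → varova.
Vowel harmony: no change.
So the correct form is varova, option (B).
(A) varoo is wrong: it uses 2nd person instead of 3rd person for person.
(D) vava is wrong: it uses dual instead of singular for number.
(C) varoto is wrong: it uses 1st person instead of 3rd person for person.

B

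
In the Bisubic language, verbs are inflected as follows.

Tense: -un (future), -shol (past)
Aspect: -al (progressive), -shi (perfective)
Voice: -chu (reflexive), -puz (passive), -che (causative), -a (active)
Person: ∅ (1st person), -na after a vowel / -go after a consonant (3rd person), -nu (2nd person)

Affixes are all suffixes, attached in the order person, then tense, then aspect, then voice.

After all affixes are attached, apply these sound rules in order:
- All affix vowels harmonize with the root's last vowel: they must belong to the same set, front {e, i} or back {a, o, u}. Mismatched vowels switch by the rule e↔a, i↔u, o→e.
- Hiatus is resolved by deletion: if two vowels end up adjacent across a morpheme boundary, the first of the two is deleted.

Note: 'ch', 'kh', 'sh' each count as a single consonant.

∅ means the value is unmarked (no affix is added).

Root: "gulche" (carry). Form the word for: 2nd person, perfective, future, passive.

Attach person 2nd person -nu → gulchenu.
Attach tense future -un → gulchenuun.
Attach aspect perfective -shi → gulchenuunshi.
Attach voice passive -puz → gulchenuunshipuz.
Apply vowel harmony: gulchenuunshipuz → gulcheniinshipiz.
Apply vowel deletion: gulcheniinshipiz → gulcheninshipiz.

gulcheninshipiz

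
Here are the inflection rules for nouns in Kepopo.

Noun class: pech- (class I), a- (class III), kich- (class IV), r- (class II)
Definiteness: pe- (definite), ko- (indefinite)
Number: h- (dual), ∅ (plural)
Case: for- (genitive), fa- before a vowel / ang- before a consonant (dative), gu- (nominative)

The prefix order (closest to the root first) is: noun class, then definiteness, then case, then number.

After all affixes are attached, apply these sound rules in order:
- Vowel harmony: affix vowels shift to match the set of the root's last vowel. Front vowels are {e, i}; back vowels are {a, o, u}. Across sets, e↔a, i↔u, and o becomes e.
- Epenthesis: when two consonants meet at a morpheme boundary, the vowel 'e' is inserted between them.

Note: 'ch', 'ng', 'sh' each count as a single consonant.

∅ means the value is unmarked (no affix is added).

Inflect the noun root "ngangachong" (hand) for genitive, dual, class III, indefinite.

heforekoangangachong

Attach noun class class III a- → angangachong.
Attach definiteness indefinite ko- → koangangachong.
Attach case genitive for- → forkoangangachong.
Attach number dual h- → hforkoangangachong.
Vowel harmony: no change.
Apply epenthesis: hforkoangangachong → heforekoangangachong.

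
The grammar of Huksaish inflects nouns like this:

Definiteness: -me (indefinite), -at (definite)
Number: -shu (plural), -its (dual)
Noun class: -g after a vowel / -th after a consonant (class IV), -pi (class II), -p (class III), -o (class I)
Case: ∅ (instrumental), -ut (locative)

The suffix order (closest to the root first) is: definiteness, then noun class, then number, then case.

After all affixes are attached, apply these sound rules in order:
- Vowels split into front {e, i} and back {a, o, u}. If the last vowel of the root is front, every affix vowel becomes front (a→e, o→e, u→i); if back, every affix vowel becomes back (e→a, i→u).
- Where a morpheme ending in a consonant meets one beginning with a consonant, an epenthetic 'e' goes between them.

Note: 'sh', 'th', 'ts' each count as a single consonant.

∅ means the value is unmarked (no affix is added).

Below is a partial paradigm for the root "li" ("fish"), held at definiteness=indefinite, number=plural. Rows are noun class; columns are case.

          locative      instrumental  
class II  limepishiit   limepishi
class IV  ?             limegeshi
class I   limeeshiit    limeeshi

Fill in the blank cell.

limegeshiit

Attach definiteness indefinite -me → lime.
Attach noun class class IV -g (after vowel 'e') → limeg.
Attach number plural -shu → limegshu.
Attach case locative -ut → limegshuut.
Apply vowel harmony: limegshuut → limegshiit.
Apply epenthesis: limegshiit → limegeshiit.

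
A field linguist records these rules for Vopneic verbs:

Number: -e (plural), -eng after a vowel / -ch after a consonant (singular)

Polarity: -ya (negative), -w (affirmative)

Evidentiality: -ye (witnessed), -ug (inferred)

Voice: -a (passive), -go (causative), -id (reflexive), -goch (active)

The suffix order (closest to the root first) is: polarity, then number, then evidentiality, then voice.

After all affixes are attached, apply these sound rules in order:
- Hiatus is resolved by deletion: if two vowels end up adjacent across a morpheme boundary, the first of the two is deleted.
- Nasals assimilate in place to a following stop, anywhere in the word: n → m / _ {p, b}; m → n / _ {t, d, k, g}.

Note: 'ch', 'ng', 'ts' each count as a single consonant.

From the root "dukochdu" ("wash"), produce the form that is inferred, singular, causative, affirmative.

Attach polarity affirmative -w → dukochduw.
Attach number singular -ch (after consonant 'w') → dukochduwch.
Attach evidentiality inferred -ug → dukochduwchug.
Attach voice causative -go → dukochduwchuggo.
Vowel deletion: no change.
Nasal assimilation: no change.

dukochduwchuggo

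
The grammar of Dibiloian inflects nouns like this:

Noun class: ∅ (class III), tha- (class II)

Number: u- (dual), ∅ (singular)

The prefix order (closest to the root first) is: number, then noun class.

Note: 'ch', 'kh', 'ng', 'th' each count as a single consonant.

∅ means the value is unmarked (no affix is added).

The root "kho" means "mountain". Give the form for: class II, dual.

thaukho

Attach number dual u- → ukho.
Attach noun class class II tha- → thaukho.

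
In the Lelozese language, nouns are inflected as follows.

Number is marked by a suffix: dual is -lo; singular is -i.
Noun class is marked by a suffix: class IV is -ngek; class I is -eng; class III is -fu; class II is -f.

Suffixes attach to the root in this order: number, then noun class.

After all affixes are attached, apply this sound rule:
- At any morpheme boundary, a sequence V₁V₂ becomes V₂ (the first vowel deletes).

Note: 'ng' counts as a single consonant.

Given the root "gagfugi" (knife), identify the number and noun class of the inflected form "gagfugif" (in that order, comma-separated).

singular, class II

Segment: gagfugi-i-f.
number: -i → singular.
noun class: -f → class II.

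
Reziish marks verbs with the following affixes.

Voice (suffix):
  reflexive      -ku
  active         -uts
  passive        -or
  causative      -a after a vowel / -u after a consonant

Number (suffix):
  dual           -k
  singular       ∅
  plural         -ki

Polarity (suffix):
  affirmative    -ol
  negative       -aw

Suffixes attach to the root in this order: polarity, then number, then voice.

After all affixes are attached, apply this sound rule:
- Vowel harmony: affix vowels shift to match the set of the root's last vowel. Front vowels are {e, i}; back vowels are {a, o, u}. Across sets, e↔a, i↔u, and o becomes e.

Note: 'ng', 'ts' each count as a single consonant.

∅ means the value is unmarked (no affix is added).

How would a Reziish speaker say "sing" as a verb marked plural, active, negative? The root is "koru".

koruawkuuts

Attach polarity negative -aw → koruaw.
Attach number plural -ki → koruawki.
Attach voice active -uts → koruawkiuts.
Apply vowel harmony: koruawkiuts → koruawkuuts.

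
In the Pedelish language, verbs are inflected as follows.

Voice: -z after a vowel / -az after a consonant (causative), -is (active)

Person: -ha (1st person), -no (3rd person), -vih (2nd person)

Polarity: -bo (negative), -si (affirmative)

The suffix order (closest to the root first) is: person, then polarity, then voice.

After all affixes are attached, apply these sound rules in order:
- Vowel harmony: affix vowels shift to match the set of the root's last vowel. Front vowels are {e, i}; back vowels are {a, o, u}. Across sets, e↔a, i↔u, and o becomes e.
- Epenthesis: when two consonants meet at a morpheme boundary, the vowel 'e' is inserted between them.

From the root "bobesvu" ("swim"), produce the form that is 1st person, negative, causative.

bobesvuhaboz

Attach person 1st person -ha → bobesvuha.
Attach polarity negative -bo → bobesvuhabo.
Attach voice causative -z (after vowel 'o') → bobesvuhaboz.
Vowel harmony: no change.
Epenthesis: no change.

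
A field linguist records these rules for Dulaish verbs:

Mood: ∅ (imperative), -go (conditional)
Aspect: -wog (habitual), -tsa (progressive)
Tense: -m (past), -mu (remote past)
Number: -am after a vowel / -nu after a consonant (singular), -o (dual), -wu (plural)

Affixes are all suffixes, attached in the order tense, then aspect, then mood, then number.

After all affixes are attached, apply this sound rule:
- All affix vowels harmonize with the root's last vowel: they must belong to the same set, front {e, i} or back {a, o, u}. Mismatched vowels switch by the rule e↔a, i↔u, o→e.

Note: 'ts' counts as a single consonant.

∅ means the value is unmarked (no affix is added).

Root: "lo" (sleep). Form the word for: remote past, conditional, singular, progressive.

Attach tense remote past -mu → lomu.
Attach aspect progressive -tsa → lomutsa.
Attach mood conditional -go → lomutsago.
Attach number singular -am (after vowel 'o') → lomutsagoam.
Vowel harmony: no change.

lomutsagoam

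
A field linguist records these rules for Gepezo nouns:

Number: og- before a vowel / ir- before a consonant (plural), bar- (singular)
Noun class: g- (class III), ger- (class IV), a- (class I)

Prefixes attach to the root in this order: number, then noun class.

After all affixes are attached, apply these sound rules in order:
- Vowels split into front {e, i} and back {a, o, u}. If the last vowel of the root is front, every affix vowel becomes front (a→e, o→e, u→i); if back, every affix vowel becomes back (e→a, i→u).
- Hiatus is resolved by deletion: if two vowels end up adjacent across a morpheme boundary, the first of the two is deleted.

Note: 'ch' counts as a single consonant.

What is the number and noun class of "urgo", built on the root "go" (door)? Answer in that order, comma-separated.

plural, class I

Segment: a-ir-go.
number: og/ir- → plural.
noun class: a- → class I.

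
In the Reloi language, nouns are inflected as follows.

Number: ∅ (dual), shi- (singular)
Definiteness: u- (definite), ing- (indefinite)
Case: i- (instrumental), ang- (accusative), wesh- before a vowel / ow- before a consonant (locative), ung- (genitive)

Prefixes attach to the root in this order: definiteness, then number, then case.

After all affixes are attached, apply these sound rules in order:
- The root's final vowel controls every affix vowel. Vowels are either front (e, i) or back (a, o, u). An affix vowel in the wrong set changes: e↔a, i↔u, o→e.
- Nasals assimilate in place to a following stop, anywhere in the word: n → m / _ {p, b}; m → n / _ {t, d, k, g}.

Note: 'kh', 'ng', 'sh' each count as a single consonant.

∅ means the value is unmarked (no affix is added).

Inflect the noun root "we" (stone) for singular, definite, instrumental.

Attach definiteness definite u- → uwe.
Attach number singular shi- → shiuwe.
Attach case instrumental i- → ishiuwe.
Apply vowel harmony: ishiuwe → ishiiwe.
Nasal assimilation: no change.

ishiiwe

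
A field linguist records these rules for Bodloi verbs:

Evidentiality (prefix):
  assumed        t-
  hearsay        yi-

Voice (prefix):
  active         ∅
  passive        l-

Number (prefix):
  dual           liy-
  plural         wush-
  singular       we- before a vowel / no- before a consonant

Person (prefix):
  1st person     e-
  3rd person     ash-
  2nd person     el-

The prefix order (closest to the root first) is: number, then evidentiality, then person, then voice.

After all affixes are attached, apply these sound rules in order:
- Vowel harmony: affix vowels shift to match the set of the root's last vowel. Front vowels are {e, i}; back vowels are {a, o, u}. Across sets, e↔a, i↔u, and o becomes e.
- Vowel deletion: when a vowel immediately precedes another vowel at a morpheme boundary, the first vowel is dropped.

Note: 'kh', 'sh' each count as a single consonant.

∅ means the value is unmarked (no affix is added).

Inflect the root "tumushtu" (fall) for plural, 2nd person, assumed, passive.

laltwushtumushtu

Attach number plural wush- → wushtumushtu.
Attach evidentiality assumed t- → twushtumushtu.
Attach person 2nd person el- → eltwushtumushtu.
Attach voice passive l- → leltwushtumushtu.
Apply vowel harmony: leltwushtumushtu → laltwushtumushtu.
Vowel deletion: no change.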